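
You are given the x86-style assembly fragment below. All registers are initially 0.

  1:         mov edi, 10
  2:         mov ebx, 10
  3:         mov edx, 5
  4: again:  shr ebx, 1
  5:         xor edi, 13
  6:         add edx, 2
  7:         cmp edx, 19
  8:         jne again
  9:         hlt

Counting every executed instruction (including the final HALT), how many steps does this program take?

39

mov edi, 10 → edi=10
mov ebx, 10 → ebx=10
mov edx, 5 → edx=5
shr ebx, 1 → ebx=10>>1=5
xor edi, 13 → edi=10^13=7
add edx, 2 → edx=5+2=7
cmp edx, 19  (cmp 7,19)
jne again: taken
shr ebx, 1 → ebx=5>>1=2
xor edi, 13 → edi=7^13=10
add edx, 2 → edx=7+2=9
cmp edx, 19  (cmp 9,19)
jne again: taken
shr ebx, 1 → ebx=2>>1=1
xor edi, 13 → edi=10^13=7
add edx, 2 → edx=9+2=11
cmp edx, 19  (cmp 11,19)
jne again: taken
shr ebx, 1 → ebx=1>>1=0
xor edi, 13 → edi=7^13=10
add edx, 2 → edx=11+2=13
cmp edx, 19  (cmp 13,19)
jne again: taken
shr ebx, 1 → ebx=0>>1=0
xor edi, 13 → edi=10^13=7
add edx, 2 → edx=13+2=15
cmp edx, 19  (cmp 15,19)
jne again: taken
shr ebx, 1 → ebx=0>>1=0
xor edi, 13 → edi=7^13=10
add edx, 2 → edx=15+2=17
cmp edx, 19  (cmp 17,19)
jne again: taken
shr ebx, 1 → ebx=0>>1=0
xor edi, 13 → edi=10^13=7
add edx, 2 → edx=17+2=19
cmp edx, 19  (cmp 19,19)
jne again: not taken
halt.
Total executed instructions: 39.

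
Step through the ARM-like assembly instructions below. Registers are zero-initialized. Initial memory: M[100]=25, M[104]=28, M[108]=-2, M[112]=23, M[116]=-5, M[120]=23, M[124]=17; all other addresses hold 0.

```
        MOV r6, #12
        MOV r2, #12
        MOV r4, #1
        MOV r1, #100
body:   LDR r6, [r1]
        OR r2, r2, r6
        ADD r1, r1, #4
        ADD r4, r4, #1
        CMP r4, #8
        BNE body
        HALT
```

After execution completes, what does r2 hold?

-1

r6=12
r2=12
r4=1
r1=100
r6=M[100]=25
r2=12|25=29
r1=100+4=104
r4=1+1=2
CMP r4, #8  (cmp 2,8)
BNE body: taken
r6=M[104]=28
r2=29|28=29
r1=104+4=108
r4=2+1=3
CMP r4, #8  (cmp 3,8)
BNE body: taken
r6=M[108]=-2
r2=29|(-2)=-1
r1=108+4=112
r4=3+1=4
CMP r4, #8  (cmp 4,8)
BNE body: taken
r6=M[112]=23
r2=(-1)|23=-1
r1=112+4=116
r4=4+1=5
CMP r4, #8  (cmp 5,8)
BNE body: taken
r6=M[116]=-5
r2=(-1)|(-5)=-1
r1=116+4=120
r4=5+1=6
CMP r4, #8  (cmp 6,8)
BNE body: taken
r6=M[120]=23
r2=(-1)|23=-1
r1=120+4=124
r4=6+1=7
CMP r4, #8  (cmp 7,8)
BNE body: taken
r6=M[124]=17
r2=(-1)|17=-1
r1=124+4=128
r4=7+1=8
CMP r4, #8  (cmp 8,8)
BNE body: not taken
halt.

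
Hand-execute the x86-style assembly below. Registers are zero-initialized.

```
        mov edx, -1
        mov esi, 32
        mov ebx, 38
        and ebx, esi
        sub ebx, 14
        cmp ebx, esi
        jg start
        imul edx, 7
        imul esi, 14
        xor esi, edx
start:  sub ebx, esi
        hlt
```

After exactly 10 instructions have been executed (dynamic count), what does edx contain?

-7

after mov edx, -1: edx=-1
after mov esi, 32: esi=32
after mov ebx, 38: ebx=38
after and ebx, esi: ebx=38&32=32
after sub ebx, 14: ebx=32-14=18
cmp ebx, esi  (cmp 18,32)
jg start: not taken
after imul edx, 7: edx=(-1)*7=-7
after imul esi, 14: esi=32*14=448
after xor esi, edx: esi=448^(-7)=-455
After step 10: edx = -7.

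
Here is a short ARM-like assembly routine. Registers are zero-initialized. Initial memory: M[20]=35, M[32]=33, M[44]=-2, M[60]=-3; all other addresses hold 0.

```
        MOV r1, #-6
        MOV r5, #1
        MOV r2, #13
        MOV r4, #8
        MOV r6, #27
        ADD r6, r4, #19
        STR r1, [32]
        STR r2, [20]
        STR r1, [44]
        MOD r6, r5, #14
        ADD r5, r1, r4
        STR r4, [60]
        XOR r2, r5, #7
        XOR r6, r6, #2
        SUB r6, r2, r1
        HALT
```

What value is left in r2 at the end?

5

r1=-6
r5=1
r2=13
r4=8
r6=27
r6=8+19=27
STR r1, [32] → M[32]=-6
STR r2, [20] → M[20]=13
STR r1, [44] → M[44]=-6
r6=1%14=1
r5=(-6)+8=2
STR r4, [60] → M[60]=8
r2=2^7=5
r6=1^2=3
r6=5-(-6)=11
halt.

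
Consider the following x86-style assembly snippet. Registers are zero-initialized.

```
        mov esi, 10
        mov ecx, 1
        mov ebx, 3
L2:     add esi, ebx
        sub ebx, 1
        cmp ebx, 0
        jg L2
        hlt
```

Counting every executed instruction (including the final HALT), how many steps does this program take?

16

esi=10
ecx=1
ebx=3
esi=10+3=13
ebx=3-1=2
cmp ebx, 0  (cmp 2,0)
jg L2: taken
esi=13+2=15
ebx=2-1=1
cmp ebx, 0  (cmp 1,0)
jg L2: taken
esi=15+1=16
ebx=1-1=0
cmp ebx, 0  (cmp 0,0)
jg L2: not taken
halt.
Total executed instructions: 16.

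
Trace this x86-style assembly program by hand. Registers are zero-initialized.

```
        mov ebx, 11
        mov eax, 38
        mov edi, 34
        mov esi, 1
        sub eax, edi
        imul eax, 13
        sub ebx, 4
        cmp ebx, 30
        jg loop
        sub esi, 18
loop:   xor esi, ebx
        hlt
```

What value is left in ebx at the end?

after mov ebx, 11: ebx=11
after mov eax, 38: eax=38
after mov edi, 34: edi=34
after mov esi, 1: esi=1
after sub eax, edi: eax=38-34=4
after imul eax, 13: eax=4*13=52
after sub ebx, 4: ebx=11-4=7
cmp ebx, 30  (cmp 7,30)
jg loop: not taken
after sub esi, 18: esi=1-18=-17
after xor esi, ebx: esi=(-17)^7=-24
halt.

7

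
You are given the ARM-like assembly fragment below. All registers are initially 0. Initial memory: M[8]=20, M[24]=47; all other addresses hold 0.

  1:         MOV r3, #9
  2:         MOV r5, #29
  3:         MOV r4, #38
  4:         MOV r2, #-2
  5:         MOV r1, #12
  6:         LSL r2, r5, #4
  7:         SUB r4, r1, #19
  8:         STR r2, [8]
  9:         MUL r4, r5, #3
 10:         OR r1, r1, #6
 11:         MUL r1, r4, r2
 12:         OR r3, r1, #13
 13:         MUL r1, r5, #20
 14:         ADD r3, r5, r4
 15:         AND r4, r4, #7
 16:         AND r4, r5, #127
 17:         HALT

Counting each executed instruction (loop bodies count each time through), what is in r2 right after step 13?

r3=9
r5=29
r4=38
r2=-2
r1=12
r2=29<<4=464
r4=12-19=-7
STR r2, [8] → M[8]=464
r4=29*3=87
r1=12|6=14
r1=87*464=40368
r3=40368|13=40381
r1=29*20=580
After step 13: r2 = 464.

464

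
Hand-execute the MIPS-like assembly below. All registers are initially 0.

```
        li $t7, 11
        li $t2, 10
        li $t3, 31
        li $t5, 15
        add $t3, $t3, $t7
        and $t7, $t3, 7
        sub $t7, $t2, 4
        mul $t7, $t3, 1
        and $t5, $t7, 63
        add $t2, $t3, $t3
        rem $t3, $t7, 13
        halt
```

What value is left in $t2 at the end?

84

li $t7, 11 → $t7=11
li $t2, 10 → $t2=10
li $t3, 31 → $t3=31
li $t5, 15 → $t5=15
add $t3, $t3, $t7 → $t3=31+11=42
and $t7, $t3, 7 → $t7=42&7=2
sub $t7, $t2, 4 → $t7=10-4=6
mul $t7, $t3, 1 → $t7=42*1=42
and $t5, $t7, 63 → $t5=42&63=42
add $t2, $t3, $t3 → $t2=42+42=84
rem $t3, $t7, 13 → $t3=42%13=3
halt.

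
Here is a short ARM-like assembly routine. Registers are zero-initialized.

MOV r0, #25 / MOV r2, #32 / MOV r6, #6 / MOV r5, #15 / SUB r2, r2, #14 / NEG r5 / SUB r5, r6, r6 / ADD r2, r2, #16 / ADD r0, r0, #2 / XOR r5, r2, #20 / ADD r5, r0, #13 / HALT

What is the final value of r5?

40

after MOV r0, #25: r0=25
after MOV r2, #32: r2=32
after MOV r6, #6: r6=6
after MOV r5, #15: r5=15
after SUB r2, r2, #14: r2=32-14=18
after NEG r5: r5=-(15)=-15
after SUB r5, r6, r6: r5=6-6=0
after ADD r2, r2, #16: r2=18+16=34
after ADD r0, r0, #2: r0=25+2=27
after XOR r5, r2, #20: r5=34^20=54
after ADD r5, r0, #13: r5=27+13=40
halt.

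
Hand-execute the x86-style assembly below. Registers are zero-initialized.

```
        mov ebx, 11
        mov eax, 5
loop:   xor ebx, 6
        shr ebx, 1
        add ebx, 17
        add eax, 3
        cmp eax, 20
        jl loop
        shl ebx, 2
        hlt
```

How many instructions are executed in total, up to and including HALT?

mov ebx, 11 → ebx=11
mov eax, 5 → eax=5
xor ebx, 6 → ebx=11^6=13
shr ebx, 1 → ebx=13>>1=6
add ebx, 17 → ebx=6+17=23
add eax, 3 → eax=5+3=8
cmp eax, 20  (cmp 8,20)
jl loop: taken
xor ebx, 6 → ebx=23^6=17
shr ebx, 1 → ebx=17>>1=8
add ebx, 17 → ebx=8+17=25
add eax, 3 → eax=8+3=11
cmp eax, 20  (cmp 11,20)
jl loop: taken
xor ebx, 6 → ebx=25^6=31
shr ebx, 1 → ebx=31>>1=15
add ebx, 17 → ebx=15+17=32
add eax, 3 → eax=11+3=14
cmp eax, 20  (cmp 14,20)
jl loop: taken
xor ebx, 6 → ebx=32^6=38
shr ebx, 1 → ebx=38>>1=19
add ebx, 17 → ebx=19+17=36
add eax, 3 → eax=14+3=17
cmp eax, 20  (cmp 17,20)
jl loop: taken
xor ebx, 6 → ebx=36^6=34
shr ebx, 1 → ebx=34>>1=17
add ebx, 17 → ebx=17+17=34
add eax, 3 → eax=17+3=20
cmp eax, 20  (cmp 20,20)
jl loop: not taken
shl ebx, 2 → ebx=34<<2=136
halt.
Total executed instructions: 34.

34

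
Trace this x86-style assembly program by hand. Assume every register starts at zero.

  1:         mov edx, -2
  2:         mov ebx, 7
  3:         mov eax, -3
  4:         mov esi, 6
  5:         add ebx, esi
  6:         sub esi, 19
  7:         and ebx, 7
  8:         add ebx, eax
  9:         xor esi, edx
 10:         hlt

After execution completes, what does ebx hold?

2

mov edx, -2 → edx=-2
mov ebx, 7 → ebx=7
mov eax, -3 → eax=-3
mov esi, 6 → esi=6
add ebx, esi → ebx=7+6=13
sub esi, 19 → esi=6-19=-13
and ebx, 7 → ebx=13&7=5
add ebx, eax → ebx=5+(-3)=2
xor esi, edx → esi=(-13)^(-2)=13
halt.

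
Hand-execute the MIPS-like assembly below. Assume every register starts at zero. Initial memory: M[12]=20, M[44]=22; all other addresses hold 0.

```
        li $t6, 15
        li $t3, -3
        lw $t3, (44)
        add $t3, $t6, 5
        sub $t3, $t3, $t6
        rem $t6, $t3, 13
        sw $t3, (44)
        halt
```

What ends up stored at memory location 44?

5

li $t6, 15 → $t6=15
li $t3, -3 → $t3=-3
lw $t3, (44) → $t3=M[44]=22
add $t3, $t6, 5 → $t3=15+5=20
sub $t3, $t3, $t6 → $t3=20-15=5
rem $t6, $t3, 13 → $t6=5%13=5
sw $t3, (44) → M[44]=5
halt.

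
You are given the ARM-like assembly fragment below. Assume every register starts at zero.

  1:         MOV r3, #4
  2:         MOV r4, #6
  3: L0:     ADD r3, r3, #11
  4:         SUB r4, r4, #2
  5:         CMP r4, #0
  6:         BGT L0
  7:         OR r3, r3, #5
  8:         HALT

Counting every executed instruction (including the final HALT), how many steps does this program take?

16

r3=4
r4=6
r3=4+11=15
r4=6-2=4
CMP r4, #0  (cmp 4,0)
BGT L0: taken
r3=15+11=26
r4=4-2=2
CMP r4, #0  (cmp 2,0)
BGT L0: taken
r3=26+11=37
r4=2-2=0
CMP r4, #0  (cmp 0,0)
BGT L0: not taken
r3=37|5=37
halt.
Total executed instructions: 16.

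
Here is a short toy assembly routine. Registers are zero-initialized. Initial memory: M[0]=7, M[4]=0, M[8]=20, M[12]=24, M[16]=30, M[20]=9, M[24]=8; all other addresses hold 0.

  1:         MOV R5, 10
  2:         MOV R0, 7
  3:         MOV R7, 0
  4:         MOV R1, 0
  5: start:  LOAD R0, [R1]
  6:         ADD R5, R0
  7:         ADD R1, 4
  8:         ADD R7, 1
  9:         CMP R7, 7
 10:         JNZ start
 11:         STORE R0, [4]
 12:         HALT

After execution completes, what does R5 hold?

108

R5=10
R0=7
R7=0
R1=0
R0=M[0]=7
R5=10+7=17
R1=0+4=4
R7=0+1=1
CMP R7, 7  (cmp 1,7)
JNZ start: taken
R0=M[4]=0
R5=17+0=17
R1=4+4=8
R7=1+1=2
CMP R7, 7  (cmp 2,7)
JNZ start: taken
R0=M[8]=20
R5=17+20=37
R1=8+4=12
R7=2+1=3
CMP R7, 7  (cmp 3,7)
JNZ start: taken
R0=M[12]=24
R5=37+24=61
R1=12+4=16
R7=3+1=4
CMP R7, 7  (cmp 4,7)
JNZ start: taken
R0=M[16]=30
R5=61+30=91
R1=16+4=20
R7=4+1=5
CMP R7, 7  (cmp 5,7)
JNZ start: taken
R0=M[20]=9
R5=91+9=100
R1=20+4=24
R7=5+1=6
CMP R7, 7  (cmp 6,7)
JNZ start: taken
R0=M[24]=8
R5=100+8=108
R1=24+4=28
R7=6+1=7
CMP R7, 7  (cmp 7,7)
JNZ start: not taken
STORE R0, [4] → M[4]=8
halt.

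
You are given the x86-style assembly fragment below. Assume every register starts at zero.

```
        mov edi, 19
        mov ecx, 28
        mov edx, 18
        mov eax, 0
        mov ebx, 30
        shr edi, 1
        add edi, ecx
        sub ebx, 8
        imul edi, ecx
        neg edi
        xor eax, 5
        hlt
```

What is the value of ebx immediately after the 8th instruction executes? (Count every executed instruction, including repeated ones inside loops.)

22

after mov edi, 19: edi=19
after mov ecx, 28: ecx=28
after mov edx, 18: edx=18
after mov eax, 0: eax=0
after mov ebx, 30: ebx=30
after shr edi, 1: edi=19>>1=9
after add edi, ecx: edi=9+28=37
after sub ebx, 8: ebx=30-8=22
After step 8: ebx = 22.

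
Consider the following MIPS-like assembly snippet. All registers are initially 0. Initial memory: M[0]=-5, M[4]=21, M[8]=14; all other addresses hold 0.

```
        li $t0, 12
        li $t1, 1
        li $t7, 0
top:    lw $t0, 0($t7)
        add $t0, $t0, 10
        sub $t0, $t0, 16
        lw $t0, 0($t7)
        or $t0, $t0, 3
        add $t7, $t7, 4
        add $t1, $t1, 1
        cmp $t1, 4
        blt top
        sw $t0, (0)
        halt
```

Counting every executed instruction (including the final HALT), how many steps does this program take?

$t0=12
$t1=1
$t7=0
$t0=M[0]=-5
$t0=(-5)+10=5
$t0=5-16=-11
$t0=M[0]=-5
$t0=(-5)|3=-5
$t7=0+4=4
$t1=1+1=2
cmp $t1, 4  (cmp 2,4)
blt top: taken
$t0=M[4]=21
$t0=21+10=31
$t0=31-16=15
$t0=M[4]=21
$t0=21|3=23
$t7=4+4=8
$t1=2+1=3
cmp $t1, 4  (cmp 3,4)
blt top: taken
$t0=M[8]=14
$t0=14+10=24
$t0=24-16=8
$t0=M[8]=14
$t0=14|3=15
$t7=8+4=12
$t1=3+1=4
cmp $t1, 4  (cmp 4,4)
blt top: not taken
sw $t0, (0) → M[0]=15
halt.
Total executed instructions: 32.

32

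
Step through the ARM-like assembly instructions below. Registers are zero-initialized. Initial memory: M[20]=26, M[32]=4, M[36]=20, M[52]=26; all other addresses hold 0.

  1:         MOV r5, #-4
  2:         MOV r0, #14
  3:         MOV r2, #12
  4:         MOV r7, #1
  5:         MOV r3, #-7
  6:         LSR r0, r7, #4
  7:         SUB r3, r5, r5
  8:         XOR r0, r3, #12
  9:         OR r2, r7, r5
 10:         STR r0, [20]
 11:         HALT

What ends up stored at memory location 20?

12

MOV r5, #-4 → r5=-4
MOV r0, #14 → r0=14
MOV r2, #12 → r2=12
MOV r7, #1 → r7=1
MOV r3, #-7 → r3=-7
LSR r0, r7, #4 → r0=1>>4=0
SUB r3, r5, r5 → r3=(-4)-(-4)=0
XOR r0, r3, #12 → r0=0^12=12
OR r2, r7, r5 → r2=1|(-4)=-3
STR r0, [20] → M[20]=12
halt.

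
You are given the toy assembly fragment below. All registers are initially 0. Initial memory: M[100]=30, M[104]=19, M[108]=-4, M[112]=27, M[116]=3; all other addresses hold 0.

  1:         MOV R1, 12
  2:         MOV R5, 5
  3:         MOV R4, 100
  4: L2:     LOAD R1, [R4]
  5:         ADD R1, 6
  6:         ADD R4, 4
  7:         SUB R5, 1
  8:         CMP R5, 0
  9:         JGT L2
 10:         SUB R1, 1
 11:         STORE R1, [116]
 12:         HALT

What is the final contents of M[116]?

8

after MOV R1, 12: R1=12
after MOV R5, 5: R5=5
after MOV R4, 100: R4=100
after LOAD R1, [R4]: R1=M[100]=30
after ADD R1, 6: R1=30+6=36
after ADD R4, 4: R4=100+4=104
after SUB R5, 1: R5=5-1=4
CMP R5, 0  (cmp 4,0)
JGT L2: taken
after LOAD R1, [R4]: R1=M[104]=19
after ADD R1, 6: R1=19+6=25
after ADD R4, 4: R4=104+4=108
after SUB R5, 1: R5=4-1=3
CMP R5, 0  (cmp 3,0)
JGT L2: taken
after LOAD R1, [R4]: R1=M[108]=-4
after ADD R1, 6: R1=(-4)+6=2
after ADD R4, 4: R4=108+4=112
after SUB R5, 1: R5=3-1=2
CMP R5, 0  (cmp 2,0)
JGT L2: taken
after LOAD R1, [R4]: R1=M[112]=27
after ADD R1, 6: R1=27+6=33
after ADD R4, 4: R4=112+4=116
after SUB R5, 1: R5=2-1=1
CMP R5, 0  (cmp 1,0)
JGT L2: taken
after LOAD R1, [R4]: R1=M[116]=3
after ADD R1, 6: R1=3+6=9
after ADD R4, 4: R4=116+4=120
after SUB R5, 1: R5=1-1=0
CMP R5, 0  (cmp 0,0)
JGT L2: not taken
after SUB R1, 1: R1=9-1=8
STORE R1, [116] → M[116]=8
halt.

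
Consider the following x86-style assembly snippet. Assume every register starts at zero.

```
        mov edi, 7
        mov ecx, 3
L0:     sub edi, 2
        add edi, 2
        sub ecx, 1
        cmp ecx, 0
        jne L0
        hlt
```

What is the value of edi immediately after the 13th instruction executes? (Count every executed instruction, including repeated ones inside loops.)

after mov edi, 7: edi=7
after mov ecx, 3: ecx=3
after sub edi, 2: edi=7-2=5
after add edi, 2: edi=5+2=7
after sub ecx, 1: ecx=3-1=2
cmp ecx, 0  (cmp 2,0)
jne L0: taken
after sub edi, 2: edi=7-2=5
after add edi, 2: edi=5+2=7
after sub ecx, 1: ecx=2-1=1
cmp ecx, 0  (cmp 1,0)
jne L0: taken
after sub edi, 2: edi=7-2=5
After step 13: edi = 5.

5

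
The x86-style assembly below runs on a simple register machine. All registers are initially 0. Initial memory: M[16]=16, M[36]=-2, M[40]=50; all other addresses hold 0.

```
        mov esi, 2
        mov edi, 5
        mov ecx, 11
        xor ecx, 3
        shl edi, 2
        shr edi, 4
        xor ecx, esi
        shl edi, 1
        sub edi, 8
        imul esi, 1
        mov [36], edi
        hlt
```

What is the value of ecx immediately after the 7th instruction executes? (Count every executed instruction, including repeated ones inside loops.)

10

esi=2
edi=5
ecx=11
ecx=11^3=8
edi=5<<2=20
edi=20>>4=1
ecx=8^2=10
After step 7: ecx = 10.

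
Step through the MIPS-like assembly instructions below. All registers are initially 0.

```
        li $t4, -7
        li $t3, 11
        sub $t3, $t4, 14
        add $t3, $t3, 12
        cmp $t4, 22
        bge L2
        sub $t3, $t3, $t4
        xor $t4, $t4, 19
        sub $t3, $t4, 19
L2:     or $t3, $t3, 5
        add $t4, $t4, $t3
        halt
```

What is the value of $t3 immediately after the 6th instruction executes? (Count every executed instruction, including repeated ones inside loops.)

after li $t4, -7: $t4=-7
after li $t3, 11: $t3=11
after sub $t3, $t4, 14: $t3=(-7)-14=-21
after add $t3, $t3, 12: $t3=(-21)+12=-9
cmp $t4, 22  (cmp -7,22)
bge L2: not taken
After step 6: $t3 = -9.

-9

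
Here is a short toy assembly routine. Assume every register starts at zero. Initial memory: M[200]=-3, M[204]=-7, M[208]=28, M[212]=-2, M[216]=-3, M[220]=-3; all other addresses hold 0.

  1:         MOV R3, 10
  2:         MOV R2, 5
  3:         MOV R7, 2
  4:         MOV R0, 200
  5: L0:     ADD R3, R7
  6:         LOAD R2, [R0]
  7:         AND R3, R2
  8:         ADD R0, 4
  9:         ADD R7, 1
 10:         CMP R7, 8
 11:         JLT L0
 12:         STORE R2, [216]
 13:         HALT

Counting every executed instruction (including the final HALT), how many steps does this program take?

48

MOV R3, 10 → R3=10
MOV R2, 5 → R2=5
MOV R7, 2 → R7=2
MOV R0, 200 → R0=200
ADD R3, R7 → R3=10+2=12
LOAD R2, [R0] → R2=M[200]=-3
AND R3, R2 → R3=12&(-3)=12
ADD R0, 4 → R0=200+4=204
ADD R7, 1 → R7=2+1=3
CMP R7, 8  (cmp 3,8)
JLT L0: taken
ADD R3, R7 → R3=12+3=15
LOAD R2, [R0] → R2=M[204]=-7
AND R3, R2 → R3=15&(-7)=9
ADD R0, 4 → R0=204+4=208
ADD R7, 1 → R7=3+1=4
CMP R7, 8  (cmp 4,8)
JLT L0: taken
ADD R3, R7 → R3=9+4=13
LOAD R2, [R0] → R2=M[208]=28
AND R3, R2 → R3=13&28=12
ADD R0, 4 → R0=208+4=212
ADD R7, 1 → R7=4+1=5
CMP R7, 8  (cmp 5,8)
JLT L0: taken
ADD R3, R7 → R3=12+5=17
LOAD R2, [R0] → R2=M[212]=-2
AND R3, R2 → R3=17&(-2)=16
ADD R0, 4 → R0=212+4=216
ADD R7, 1 → R7=5+1=6
CMP R7, 8  (cmp 6,8)
JLT L0: taken
ADD R3, R7 → R3=16+6=22
LOAD R2, [R0] → R2=M[216]=-3
AND R3, R2 → R3=22&(-3)=20
ADD R0, 4 → R0=216+4=220
ADD R7, 1 → R7=6+1=7
CMP R7, 8  (cmp 7,8)
JLT L0: taken
ADD R3, R7 → R3=20+7=27
LOAD R2, [R0] → R2=M[220]=-3
AND R3, R2 → R3=27&(-3)=25
ADD R0, 4 → R0=220+4=224
ADD R7, 1 → R7=7+1=8
CMP R7, 8  (cmp 8,8)
JLT L0: not taken
STORE R2, [216] → M[216]=-3
halt.
Total executed instructions: 48.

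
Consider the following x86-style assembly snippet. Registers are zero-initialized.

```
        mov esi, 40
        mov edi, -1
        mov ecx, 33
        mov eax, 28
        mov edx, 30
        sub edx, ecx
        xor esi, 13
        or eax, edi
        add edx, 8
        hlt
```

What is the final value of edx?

5

esi=40
edi=-1
ecx=33
eax=28
edx=30
edx=30-33=-3
esi=40^13=37
eax=28|(-1)=-1
edx=(-3)+8=5
halt.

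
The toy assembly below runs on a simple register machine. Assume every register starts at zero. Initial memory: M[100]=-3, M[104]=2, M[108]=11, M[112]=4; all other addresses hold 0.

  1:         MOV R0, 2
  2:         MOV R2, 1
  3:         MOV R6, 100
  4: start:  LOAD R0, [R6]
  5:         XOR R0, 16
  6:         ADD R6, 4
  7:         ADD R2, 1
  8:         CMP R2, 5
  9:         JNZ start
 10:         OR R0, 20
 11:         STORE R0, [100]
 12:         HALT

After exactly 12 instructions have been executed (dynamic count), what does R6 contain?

after MOV R0, 2: R0=2
after MOV R2, 1: R2=1
after MOV R6, 100: R6=100
after LOAD R0, [R6]: R0=M[100]=-3
after XOR R0, 16: R0=(-3)^16=-19
after ADD R6, 4: R6=100+4=104
after ADD R2, 1: R2=1+1=2
CMP R2, 5  (cmp 2,5)
JNZ start: taken
after LOAD R0, [R6]: R0=M[104]=2
after XOR R0, 16: R0=2^16=18
after ADD R6, 4: R6=104+4=108
After step 12: R6 = 108.

108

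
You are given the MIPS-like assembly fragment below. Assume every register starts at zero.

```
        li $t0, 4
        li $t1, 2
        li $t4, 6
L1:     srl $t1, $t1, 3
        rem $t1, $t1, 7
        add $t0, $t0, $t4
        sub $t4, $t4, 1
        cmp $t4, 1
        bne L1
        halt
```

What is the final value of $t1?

0

$t0=4
$t1=2
$t4=6
$t1=2>>3=0
$t1=0%7=0
$t0=4+6=10
$t4=6-1=5
cmp $t4, 1  (cmp 5,1)
bne L1: taken
$t1=0>>3=0
$t1=0%7=0
$t0=10+5=15
$t4=5-1=4
cmp $t4, 1  (cmp 4,1)
bne L1: taken
$t1=0>>3=0
$t1=0%7=0
$t0=15+4=19
$t4=4-1=3
cmp $t4, 1  (cmp 3,1)
bne L1: taken
$t1=0>>3=0
$t1=0%7=0
$t0=19+3=22
$t4=3-1=2
cmp $t4, 1  (cmp 2,1)
bne L1: taken
$t1=0>>3=0
$t1=0%7=0
$t0=22+2=24
$t4=2-1=1
cmp $t4, 1  (cmp 1,1)
bne L1: not taken
halt.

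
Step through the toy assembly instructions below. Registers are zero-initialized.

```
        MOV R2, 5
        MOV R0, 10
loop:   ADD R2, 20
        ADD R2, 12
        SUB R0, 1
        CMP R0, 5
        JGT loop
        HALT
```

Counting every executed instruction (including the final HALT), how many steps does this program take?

28

MOV R2, 5 → R2=5
MOV R0, 10 → R0=10
ADD R2, 20 → R2=5+20=25
ADD R2, 12 → R2=25+12=37
SUB R0, 1 → R0=10-1=9
CMP R0, 5  (cmp 9,5)
JGT loop: taken
ADD R2, 20 → R2=37+20=57
ADD R2, 12 → R2=57+12=69
SUB R0, 1 → R0=9-1=8
CMP R0, 5  (cmp 8,5)
JGT loop: taken
ADD R2, 20 → R2=69+20=89
ADD R2, 12 → R2=89+12=101
SUB R0, 1 → R0=8-1=7
CMP R0, 5  (cmp 7,5)
JGT loop: taken
ADD R2, 20 → R2=101+20=121
ADD R2, 12 → R2=121+12=133
SUB R0, 1 → R0=7-1=6
CMP R0, 5  (cmp 6,5)
JGT loop: taken
ADD R2, 20 → R2=133+20=153
ADD R2, 12 → R2=153+12=165
SUB R0, 1 → R0=6-1=5
CMP R0, 5  (cmp 5,5)
JGT loop: not taken
halt.
Total executed instructions: 28.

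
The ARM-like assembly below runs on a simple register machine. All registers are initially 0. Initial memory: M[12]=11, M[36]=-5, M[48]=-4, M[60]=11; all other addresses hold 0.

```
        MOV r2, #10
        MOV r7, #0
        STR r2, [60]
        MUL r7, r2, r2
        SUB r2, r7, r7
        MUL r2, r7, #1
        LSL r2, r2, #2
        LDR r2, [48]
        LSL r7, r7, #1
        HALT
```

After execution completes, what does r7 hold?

200

MOV r2, #10 → r2=10
MOV r7, #0 → r7=0
STR r2, [60] → M[60]=10
MUL r7, r2, r2 → r7=10*10=100
SUB r2, r7, r7 → r2=100-100=0
MUL r2, r7, #1 → r2=100*1=100
LSL r2, r2, #2 → r2=100<<2=400
LDR r2, [48] → r2=M[48]=-4
LSL r7, r7, #1 → r7=100<<1=200
halt.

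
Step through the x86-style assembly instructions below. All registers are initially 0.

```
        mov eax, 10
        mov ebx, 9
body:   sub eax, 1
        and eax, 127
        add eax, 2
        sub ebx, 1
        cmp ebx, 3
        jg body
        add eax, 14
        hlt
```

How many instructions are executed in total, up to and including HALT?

mov eax, 10 → eax=10
mov ebx, 9 → ebx=9
sub eax, 1 → eax=10-1=9
and eax, 127 → eax=9&127=9
add eax, 2 → eax=9+2=11
sub ebx, 1 → ebx=9-1=8
cmp ebx, 3  (cmp 8,3)
jg body: taken
sub eax, 1 → eax=11-1=10
and eax, 127 → eax=10&127=10
add eax, 2 → eax=10+2=12
sub ebx, 1 → ebx=8-1=7
cmp ebx, 3  (cmp 7,3)
jg body: taken
sub eax, 1 → eax=12-1=11
and eax, 127 → eax=11&127=11
add eax, 2 → eax=11+2=13
sub ebx, 1 → ebx=7-1=6
cmp ebx, 3  (cmp 6,3)
jg body: taken
sub eax, 1 → eax=13-1=12
and eax, 127 → eax=12&127=12
add eax, 2 → eax=12+2=14
sub ebx, 1 → ebx=6-1=5
cmp ebx, 3  (cmp 5,3)
jg body: taken
sub eax, 1 → eax=14-1=13
and eax, 127 → eax=13&127=13
add eax, 2 → eax=13+2=15
sub ebx, 1 → ebx=5-1=4
cmp ebx, 3  (cmp 4,3)
jg body: taken
sub eax, 1 → eax=15-1=14
and eax, 127 → eax=14&127=14
add eax, 2 → eax=14+2=16
sub ebx, 1 → ebx=4-1=3
cmp ebx, 3  (cmp 3,3)
jg body: not taken
add eax, 14 → eax=16+14=30
halt.
Total executed instructions: 40.

40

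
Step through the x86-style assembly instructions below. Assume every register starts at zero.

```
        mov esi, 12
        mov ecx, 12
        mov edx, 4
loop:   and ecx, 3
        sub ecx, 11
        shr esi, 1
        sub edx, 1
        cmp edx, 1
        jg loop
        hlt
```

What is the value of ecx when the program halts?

mov esi, 12 → esi=12
mov ecx, 12 → ecx=12
mov edx, 4 → edx=4
and ecx, 3 → ecx=12&3=0
sub ecx, 11 → ecx=0-11=-11
shr esi, 1 → esi=12>>1=6
sub edx, 1 → edx=4-1=3
cmp edx, 1  (cmp 3,1)
jg loop: taken
and ecx, 3 → ecx=(-11)&3=1
sub ecx, 11 → ecx=1-11=-10
shr esi, 1 → esi=6>>1=3
sub edx, 1 → edx=3-1=2
cmp edx, 1  (cmp 2,1)
jg loop: taken
and ecx, 3 → ecx=(-10)&3=2
sub ecx, 11 → ecx=2-11=-9
shr esi, 1 → esi=3>>1=1
sub edx, 1 → edx=2-1=1
cmp edx, 1  (cmp 1,1)
jg loop: not taken
halt.

-9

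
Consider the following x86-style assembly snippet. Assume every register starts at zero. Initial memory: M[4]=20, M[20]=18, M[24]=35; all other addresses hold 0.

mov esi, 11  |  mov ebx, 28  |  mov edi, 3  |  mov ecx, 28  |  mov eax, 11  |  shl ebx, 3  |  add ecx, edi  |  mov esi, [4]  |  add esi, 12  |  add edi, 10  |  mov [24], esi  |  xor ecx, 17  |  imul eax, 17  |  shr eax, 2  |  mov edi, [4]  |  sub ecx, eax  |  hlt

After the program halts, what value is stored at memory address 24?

32

esi=11
ebx=28
edi=3
ecx=28
eax=11
ebx=28<<3=224
ecx=28+3=31
esi=M[4]=20
esi=20+12=32
edi=3+10=13
mov [24], esi → M[24]=32
ecx=31^17=14
eax=11*17=187
eax=187>>2=46
edi=M[4]=20
ecx=14-46=-32
halt.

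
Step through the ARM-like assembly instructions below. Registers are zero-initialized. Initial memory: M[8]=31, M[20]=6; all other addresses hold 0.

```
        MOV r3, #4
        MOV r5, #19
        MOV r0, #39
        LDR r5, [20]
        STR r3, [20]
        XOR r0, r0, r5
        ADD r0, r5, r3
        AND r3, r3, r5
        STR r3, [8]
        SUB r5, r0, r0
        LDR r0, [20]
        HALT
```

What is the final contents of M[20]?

r3=4
r5=19
r0=39
r5=M[20]=6
STR r3, [20] → M[20]=4
r0=39^6=33
r0=6+4=10
r3=4&6=4
STR r3, [8] → M[8]=4
r5=10-10=0
r0=M[20]=4
halt.

4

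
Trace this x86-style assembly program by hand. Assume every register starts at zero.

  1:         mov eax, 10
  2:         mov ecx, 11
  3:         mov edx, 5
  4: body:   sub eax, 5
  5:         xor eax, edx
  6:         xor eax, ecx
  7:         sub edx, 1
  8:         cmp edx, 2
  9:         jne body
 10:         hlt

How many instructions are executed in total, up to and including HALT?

after mov eax, 10: eax=10
after mov ecx, 11: ecx=11
after mov edx, 5: edx=5
after sub eax, 5: eax=10-5=5
after xor eax, edx: eax=5^5=0
after xor eax, ecx: eax=0^11=11
after sub edx, 1: edx=5-1=4
cmp edx, 2  (cmp 4,2)
jne body: taken
after sub eax, 5: eax=11-5=6
after xor eax, edx: eax=6^4=2
after xor eax, ecx: eax=2^11=9
after sub edx, 1: edx=4-1=3
cmp edx, 2  (cmp 3,2)
jne body: taken
after sub eax, 5: eax=9-5=4
after xor eax, edx: eax=4^3=7
after xor eax, ecx: eax=7^11=12
after sub edx, 1: edx=3-1=2
cmp edx, 2  (cmp 2,2)
jne body: not taken
halt.
Total executed instructions: 22.

22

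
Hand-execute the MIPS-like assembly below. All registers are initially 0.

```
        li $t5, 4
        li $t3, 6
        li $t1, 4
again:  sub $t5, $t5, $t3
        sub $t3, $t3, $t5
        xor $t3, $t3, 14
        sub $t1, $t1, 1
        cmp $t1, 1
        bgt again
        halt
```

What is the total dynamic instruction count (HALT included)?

22

after li $t5, 4: $t5=4
after li $t3, 6: $t3=6
after li $t1, 4: $t1=4
after sub $t5, $t5, $t3: $t5=4-6=-2
after sub $t3, $t3, $t5: $t3=6-(-2)=8
after xor $t3, $t3, 14: $t3=8^14=6
after sub $t1, $t1, 1: $t1=4-1=3
cmp $t1, 1  (cmp 3,1)
bgt again: taken
after sub $t5, $t5, $t3: $t5=(-2)-6=-8
after sub $t3, $t3, $t5: $t3=6-(-8)=14
after xor $t3, $t3, 14: $t3=14^14=0
after sub $t1, $t1, 1: $t1=3-1=2
cmp $t1, 1  (cmp 2,1)
bgt again: taken
after sub $t5, $t5, $t3: $t5=(-8)-0=-8
after sub $t3, $t3, $t5: $t3=0-(-8)=8
after xor $t3, $t3, 14: $t3=8^14=6
after sub $t1, $t1, 1: $t1=2-1=1
cmp $t1, 1  (cmp 1,1)
bgt again: not taken
halt.
Total executed instructions: 22.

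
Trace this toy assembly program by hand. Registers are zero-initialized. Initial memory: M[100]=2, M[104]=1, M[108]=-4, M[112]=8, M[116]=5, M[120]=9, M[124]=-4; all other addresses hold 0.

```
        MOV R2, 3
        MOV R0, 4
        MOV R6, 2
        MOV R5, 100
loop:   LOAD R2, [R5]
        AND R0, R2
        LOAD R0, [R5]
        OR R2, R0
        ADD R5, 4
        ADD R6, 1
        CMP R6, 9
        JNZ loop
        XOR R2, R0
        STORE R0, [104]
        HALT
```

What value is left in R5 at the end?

after MOV R2, 3: R2=3
after MOV R0, 4: R0=4
after MOV R6, 2: R6=2
after MOV R5, 100: R5=100
after LOAD R2, [R5]: R2=M[100]=2
after AND R0, R2: R0=4&2=0
after LOAD R0, [R5]: R0=M[100]=2
after OR R2, R0: R2=2|2=2
after ADD R5, 4: R5=100+4=104
after ADD R6, 1: R6=2+1=3
CMP R6, 9  (cmp 3,9)
JNZ loop: taken
after LOAD R2, [R5]: R2=M[104]=1
after AND R0, R2: R0=2&1=0
after LOAD R0, [R5]: R0=M[104]=1
after OR R2, R0: R2=1|1=1
after ADD R5, 4: R5=104+4=108
after ADD R6, 1: R6=3+1=4
CMP R6, 9  (cmp 4,9)
JNZ loop: taken
after LOAD R2, [R5]: R2=M[108]=-4
after AND R0, R2: R0=1&(-4)=0
after LOAD R0, [R5]: R0=M[108]=-4
after OR R2, R0: R2=(-4)|(-4)=-4
after ADD R5, 4: R5=108+4=112
after ADD R6, 1: R6=4+1=5
CMP R6, 9  (cmp 5,9)
JNZ loop: taken
after LOAD R2, [R5]: R2=M[112]=8
after AND R0, R2: R0=(-4)&8=8
after LOAD R0, [R5]: R0=M[112]=8
after OR R2, R0: R2=8|8=8
after ADD R5, 4: R5=112+4=116
after ADD R6, 1: R6=5+1=6
CMP R6, 9  (cmp 6,9)
JNZ loop: taken
after LOAD R2, [R5]: R2=M[116]=5
after AND R0, R2: R0=8&5=0
after LOAD R0, [R5]: R0=M[116]=5
after OR R2, R0: R2=5|5=5
after ADD R5, 4: R5=116+4=120
after ADD R6, 1: R6=6+1=7
CMP R6, 9  (cmp 7,9)
JNZ loop: taken
after LOAD R2, [R5]: R2=M[120]=9
after AND R0, R2: R0=5&9=1
after LOAD R0, [R5]: R0=M[120]=9
after OR R2, R0: R2=9|9=9
after ADD R5, 4: R5=120+4=124
after ADD R6, 1: R6=7+1=8
CMP R6, 9  (cmp 8,9)
JNZ loop: taken
after LOAD R2, [R5]: R2=M[124]=-4
after AND R0, R2: R0=9&(-4)=8
after LOAD R0, [R5]: R0=M[124]=-4
after OR R2, R0: R2=(-4)|(-4)=-4
after ADD R5, 4: R5=124+4=128
after ADD R6, 1: R6=8+1=9
CMP R6, 9  (cmp 9,9)
JNZ loop: not taken
after XOR R2, R0: R2=(-4)^(-4)=0
STORE R0, [104] → M[104]=-4
halt.

128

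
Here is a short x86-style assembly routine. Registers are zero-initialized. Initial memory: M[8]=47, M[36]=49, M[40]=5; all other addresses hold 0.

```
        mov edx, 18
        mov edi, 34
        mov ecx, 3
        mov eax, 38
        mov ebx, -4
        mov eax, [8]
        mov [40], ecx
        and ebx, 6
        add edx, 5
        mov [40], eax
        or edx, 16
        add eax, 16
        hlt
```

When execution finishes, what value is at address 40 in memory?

edx=18
edi=34
ecx=3
eax=38
ebx=-4
eax=M[8]=47
mov [40], ecx → M[40]=3
ebx=(-4)&6=4
edx=18+5=23
mov [40], eax → M[40]=47
edx=23|16=23
eax=47+16=63
halt.

47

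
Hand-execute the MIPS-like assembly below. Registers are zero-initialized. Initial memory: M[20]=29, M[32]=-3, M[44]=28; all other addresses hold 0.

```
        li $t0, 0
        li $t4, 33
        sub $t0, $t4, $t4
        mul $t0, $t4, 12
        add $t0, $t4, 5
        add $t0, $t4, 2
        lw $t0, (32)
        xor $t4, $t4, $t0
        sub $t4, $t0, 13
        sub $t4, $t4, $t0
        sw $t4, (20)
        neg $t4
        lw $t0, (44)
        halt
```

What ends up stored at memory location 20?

li $t0, 0 → $t0=0
li $t4, 33 → $t4=33
sub $t0, $t4, $t4 → $t0=33-33=0
mul $t0, $t4, 12 → $t0=33*12=396
add $t0, $t4, 5 → $t0=33+5=38
add $t0, $t4, 2 → $t0=33+2=35
lw $t0, (32) → $t0=M[32]=-3
xor $t4, $t4, $t0 → $t4=33^(-3)=-36
sub $t4, $t0, 13 → $t4=(-3)-13=-16
sub $t4, $t4, $t0 → $t4=(-16)-(-3)=-13
sw $t4, (20) → M[20]=-13
neg $t4 → $t4=-(-13)=13
lw $t0, (44) → $t0=M[44]=28
halt.

-13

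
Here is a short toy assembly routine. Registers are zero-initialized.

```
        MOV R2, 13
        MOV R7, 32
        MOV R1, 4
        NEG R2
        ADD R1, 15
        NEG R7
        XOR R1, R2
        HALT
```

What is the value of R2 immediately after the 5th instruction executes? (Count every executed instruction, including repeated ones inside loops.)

R2=13
R7=32
R1=4
R2=-(13)=-13
R1=4+15=19
After step 5: R2 = -13.

-13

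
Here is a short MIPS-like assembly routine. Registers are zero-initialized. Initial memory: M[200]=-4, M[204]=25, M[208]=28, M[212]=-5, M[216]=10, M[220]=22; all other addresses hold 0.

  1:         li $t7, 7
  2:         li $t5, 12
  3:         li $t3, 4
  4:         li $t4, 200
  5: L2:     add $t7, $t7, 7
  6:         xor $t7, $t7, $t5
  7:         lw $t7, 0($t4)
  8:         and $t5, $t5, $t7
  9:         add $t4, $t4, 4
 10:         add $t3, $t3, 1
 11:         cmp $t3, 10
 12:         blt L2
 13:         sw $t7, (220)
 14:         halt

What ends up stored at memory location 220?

22

$t7=7
$t5=12
$t3=4
$t4=200
$t7=7+7=14
$t7=14^12=2
$t7=M[200]=-4
$t5=12&(-4)=12
$t4=200+4=204
$t3=4+1=5
cmp $t3, 10  (cmp 5,10)
blt L2: taken
$t7=(-4)+7=3
$t7=3^12=15
$t7=M[204]=25
$t5=12&25=8
$t4=204+4=208
$t3=5+1=6
cmp $t3, 10  (cmp 6,10)
blt L2: taken
$t7=25+7=32
$t7=32^8=40
$t7=M[208]=28
$t5=8&28=8
$t4=208+4=212
$t3=6+1=7
cmp $t3, 10  (cmp 7,10)
blt L2: taken
$t7=28+7=35
$t7=35^8=43
$t7=M[212]=-5
$t5=8&(-5)=8
$t4=212+4=216
$t3=7+1=8
cmp $t3, 10  (cmp 8,10)
blt L2: taken
$t7=(-5)+7=2
$t7=2^8=10
$t7=M[216]=10
$t5=8&10=8
$t4=216+4=220
$t3=8+1=9
cmp $t3, 10  (cmp 9,10)
blt L2: taken
$t7=10+7=17
$t7=17^8=25
$t7=M[220]=22
$t5=8&22=0
$t4=220+4=224
$t3=9+1=10
cmp $t3, 10  (cmp 10,10)
blt L2: not taken
sw $t7, (220) → M[220]=22
halt.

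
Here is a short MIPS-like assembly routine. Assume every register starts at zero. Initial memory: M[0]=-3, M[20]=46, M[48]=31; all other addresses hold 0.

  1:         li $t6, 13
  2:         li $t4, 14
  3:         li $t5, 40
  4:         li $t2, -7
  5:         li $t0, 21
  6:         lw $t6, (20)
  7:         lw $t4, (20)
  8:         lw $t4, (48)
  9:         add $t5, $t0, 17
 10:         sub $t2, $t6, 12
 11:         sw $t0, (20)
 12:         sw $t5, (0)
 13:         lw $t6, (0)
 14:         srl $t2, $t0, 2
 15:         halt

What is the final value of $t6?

li $t6, 13 → $t6=13
li $t4, 14 → $t4=14
li $t5, 40 → $t5=40
li $t2, -7 → $t2=-7
li $t0, 21 → $t0=21
lw $t6, (20) → $t6=M[20]=46
lw $t4, (20) → $t4=M[20]=46
lw $t4, (48) → $t4=M[48]=31
add $t5, $t0, 17 → $t5=21+17=38
sub $t2, $t6, 12 → $t2=46-12=34
sw $t0, (20) → M[20]=21
sw $t5, (0) → M[0]=38
lw $t6, (0) → $t6=M[0]=38
srl $t2, $t0, 2 → $t2=21>>2=5
halt.

38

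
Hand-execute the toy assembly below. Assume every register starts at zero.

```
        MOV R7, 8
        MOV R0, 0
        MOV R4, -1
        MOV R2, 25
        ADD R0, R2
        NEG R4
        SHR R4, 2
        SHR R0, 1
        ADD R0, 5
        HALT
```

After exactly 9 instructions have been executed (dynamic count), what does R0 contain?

17

after MOV R7, 8: R7=8
after MOV R0, 0: R0=0
after MOV R4, -1: R4=-1
after MOV R2, 25: R2=25
after ADD R0, R2: R0=0+25=25
after NEG R4: R4=-(-1)=1
after SHR R4, 2: R4=1>>2=0
after SHR R0, 1: R0=25>>1=12
after ADD R0, 5: R0=12+5=17
After step 9: R0 = 17.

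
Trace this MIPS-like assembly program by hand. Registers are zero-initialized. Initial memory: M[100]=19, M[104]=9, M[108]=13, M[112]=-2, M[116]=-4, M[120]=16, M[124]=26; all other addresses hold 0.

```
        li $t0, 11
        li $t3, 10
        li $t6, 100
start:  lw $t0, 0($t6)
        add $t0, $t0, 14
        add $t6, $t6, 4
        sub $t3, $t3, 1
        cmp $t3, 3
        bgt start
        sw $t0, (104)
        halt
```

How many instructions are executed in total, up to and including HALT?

after li $t0, 11: $t0=11
after li $t3, 10: $t3=10
after li $t6, 100: $t6=100
after lw $t0, 0($t6): $t0=M[100]=19
after add $t0, $t0, 14: $t0=19+14=33
after add $t6, $t6, 4: $t6=100+4=104
after sub $t3, $t3, 1: $t3=10-1=9
cmp $t3, 3  (cmp 9,3)
bgt start: taken
after lw $t0, 0($t6): $t0=M[104]=9
after add $t0, $t0, 14: $t0=9+14=23
after add $t6, $t6, 4: $t6=104+4=108
after sub $t3, $t3, 1: $t3=9-1=8
cmp $t3, 3  (cmp 8,3)
bgt start: taken
after lw $t0, 0($t6): $t0=M[108]=13
after add $t0, $t0, 14: $t0=13+14=27
after add $t6, $t6, 4: $t6=108+4=112
after sub $t3, $t3, 1: $t3=8-1=7
cmp $t3, 3  (cmp 7,3)
bgt start: taken
after lw $t0, 0($t6): $t0=M[112]=-2
after add $t0, $t0, 14: $t0=(-2)+14=12
after add $t6, $t6, 4: $t6=112+4=116
after sub $t3, $t3, 1: $t3=7-1=6
cmp $t3, 3  (cmp 6,3)
bgt start: taken
after lw $t0, 0($t6): $t0=M[116]=-4
after add $t0, $t0, 14: $t0=(-4)+14=10
after add $t6, $t6, 4: $t6=116+4=120
after sub $t3, $t3, 1: $t3=6-1=5
cmp $t3, 3  (cmp 5,3)
bgt start: taken
after lw $t0, 0($t6): $t0=M[120]=16
after add $t0, $t0, 14: $t0=16+14=30
after add $t6, $t6, 4: $t6=120+4=124
after sub $t3, $t3, 1: $t3=5-1=4
cmp $t3, 3  (cmp 4,3)
bgt start: taken
after lw $t0, 0($t6): $t0=M[124]=26
after add $t0, $t0, 14: $t0=26+14=40
after add $t6, $t6, 4: $t6=124+4=128
after sub $t3, $t3, 1: $t3=4-1=3
cmp $t3, 3  (cmp 3,3)
bgt start: not taken
sw $t0, (104) → M[104]=40
halt.
Total executed instructions: 47.

47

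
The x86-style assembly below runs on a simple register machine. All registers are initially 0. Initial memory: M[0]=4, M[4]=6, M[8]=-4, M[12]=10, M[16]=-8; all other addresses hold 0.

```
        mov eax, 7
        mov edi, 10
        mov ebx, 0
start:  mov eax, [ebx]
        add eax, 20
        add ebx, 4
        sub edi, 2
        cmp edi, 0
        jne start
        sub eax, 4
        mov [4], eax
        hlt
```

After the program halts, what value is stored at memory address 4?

8

eax=7
edi=10
ebx=0
eax=M[0]=4
eax=4+20=24
ebx=0+4=4
edi=10-2=8
cmp edi, 0  (cmp 8,0)
jne start: taken
eax=M[4]=6
eax=6+20=26
ebx=4+4=8
edi=8-2=6
cmp edi, 0  (cmp 6,0)
jne start: taken
eax=M[8]=-4
eax=(-4)+20=16
ebx=8+4=12
edi=6-2=4
cmp edi, 0  (cmp 4,0)
jne start: taken
eax=M[12]=10
eax=10+20=30
ebx=12+4=16
edi=4-2=2
cmp edi, 0  (cmp 2,0)
jne start: taken
eax=M[16]=-8
eax=(-8)+20=12
ebx=16+4=20
edi=2-2=0
cmp edi, 0  (cmp 0,0)
jne start: not taken
eax=12-4=8
mov [4], eax → M[4]=8
halt.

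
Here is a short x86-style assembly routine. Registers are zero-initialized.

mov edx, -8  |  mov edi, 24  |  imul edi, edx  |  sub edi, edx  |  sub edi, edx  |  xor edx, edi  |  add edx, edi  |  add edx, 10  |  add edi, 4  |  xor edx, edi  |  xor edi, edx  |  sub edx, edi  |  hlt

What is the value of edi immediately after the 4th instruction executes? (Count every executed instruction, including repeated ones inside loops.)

-184

mov edx, -8 → edx=-8
mov edi, 24 → edi=24
imul edi, edx → edi=24*(-8)=-192
sub edi, edx → edi=(-192)-(-8)=-184
After step 4: edi = -184.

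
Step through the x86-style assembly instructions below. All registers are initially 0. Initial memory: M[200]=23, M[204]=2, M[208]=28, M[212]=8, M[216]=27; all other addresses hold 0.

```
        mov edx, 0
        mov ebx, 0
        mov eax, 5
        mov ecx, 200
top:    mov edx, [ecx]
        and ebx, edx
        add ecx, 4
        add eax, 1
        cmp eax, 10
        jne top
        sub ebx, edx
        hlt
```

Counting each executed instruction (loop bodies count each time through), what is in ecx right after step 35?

after mov edx, 0: edx=0
after mov ebx, 0: ebx=0
after mov eax, 5: eax=5
after mov ecx, 200: ecx=200
after mov edx, [ecx]: edx=M[200]=23
after and ebx, edx: ebx=0&23=0
after add ecx, 4: ecx=200+4=204
after add eax, 1: eax=5+1=6
cmp eax, 10  (cmp 6,10)
jne top: taken
after mov edx, [ecx]: edx=M[204]=2
after and ebx, edx: ebx=0&2=0
after add ecx, 4: ecx=204+4=208
after add eax, 1: eax=6+1=7
cmp eax, 10  (cmp 7,10)
jne top: taken
after mov edx, [ecx]: edx=M[208]=28
after and ebx, edx: ebx=0&28=0
after add ecx, 4: ecx=208+4=212
after add eax, 1: eax=7+1=8
cmp eax, 10  (cmp 8,10)
jne top: taken
after mov edx, [ecx]: edx=M[212]=8
after and ebx, edx: ebx=0&8=0
after add ecx, 4: ecx=212+4=216
after add eax, 1: eax=8+1=9
cmp eax, 10  (cmp 9,10)
jne top: taken
after mov edx, [ecx]: edx=M[216]=27
after and ebx, edx: ebx=0&27=0
after add ecx, 4: ecx=216+4=220
after add eax, 1: eax=9+1=10
cmp eax, 10  (cmp 10,10)
jne top: not taken
after sub ebx, edx: ebx=0-27=-27
After step 35: ecx = 220.

220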